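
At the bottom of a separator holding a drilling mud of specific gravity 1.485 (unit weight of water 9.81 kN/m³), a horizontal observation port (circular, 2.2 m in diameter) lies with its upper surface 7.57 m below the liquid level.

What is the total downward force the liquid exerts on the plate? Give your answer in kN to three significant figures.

F ≈ 419 kN

γ = 1.485 × 9.81 = 14.56785 kN/m³.
The plate is horizontal, so pressure is uniform at p = γ·h = 14.56785 × 7.57 = 110.279 kN/m².
A = π(1.1)² = 3.80133 m².
F = p·A = 110.279 × 3.80133 = 419.207 kN.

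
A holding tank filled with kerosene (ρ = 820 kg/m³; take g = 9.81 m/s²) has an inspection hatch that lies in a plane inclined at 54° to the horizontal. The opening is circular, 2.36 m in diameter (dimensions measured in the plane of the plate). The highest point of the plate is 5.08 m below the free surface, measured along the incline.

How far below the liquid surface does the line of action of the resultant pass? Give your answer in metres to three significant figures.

h_p = 5.11 m

γ = ρg = 820 × 9.81 / 1000 = 8.0442 kN/m³.
Let θ = 54° be the plate's angle to the horizontal; measure y along the incline from where the plane meets the free surface. Vertical depth h = y·sinθ with sinθ = 0.809017.
The centroid is at the centre, 1.18 m below the top of the plate, so y_c = 5.08 + 1.18 = 6.26 m and h_c = 6.26 × 0.809017 = 5.06445 m.
A = π(1.18)² = 4.37435 m².
Resultant F = γ·h_c·A = 8.0442 × 5.06445 × 4.37435 = 178.209 kN.
I_c = πr⁴/4 = π × 1.18⁴/4 = 1.52271 m⁴.
Centre of pressure: y_p = y_c + I_c/(y_c·A) = 6.26 + 1.52271/(6.26 × 4.37435) = 6.26 + 0.055607 = 6.31561 m along the plane.
Vertically, h_p = y_p·sinθ = 6.31561 × 0.809017 = 5.10944 m.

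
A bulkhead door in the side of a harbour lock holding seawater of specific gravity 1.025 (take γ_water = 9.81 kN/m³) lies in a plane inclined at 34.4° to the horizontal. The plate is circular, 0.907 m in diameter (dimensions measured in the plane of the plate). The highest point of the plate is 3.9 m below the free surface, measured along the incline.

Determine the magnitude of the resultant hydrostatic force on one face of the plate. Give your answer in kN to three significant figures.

γ = 1.025 × 9.81 = 10.05525 kN/m³.
Let θ = 34.4° be the plate's angle to the horizontal; measure y along the incline from where the plane meets the free surface. Vertical depth h = y·sinθ with sinθ = 0.564967.
The centroid is at the centre, 0.4535 m below the top of the plate, so y_c = 3.9 + 0.4535 = 4.3535 m and h_c = 4.3535 × 0.564967 = 2.45958 m.
A = π(0.4535)² = 0.646107 m².
Resultant F = γ·h_c·A = 10.05525 × 2.45958 × 0.646107 = 15.9793 kN.

F ≈ 16.0 kN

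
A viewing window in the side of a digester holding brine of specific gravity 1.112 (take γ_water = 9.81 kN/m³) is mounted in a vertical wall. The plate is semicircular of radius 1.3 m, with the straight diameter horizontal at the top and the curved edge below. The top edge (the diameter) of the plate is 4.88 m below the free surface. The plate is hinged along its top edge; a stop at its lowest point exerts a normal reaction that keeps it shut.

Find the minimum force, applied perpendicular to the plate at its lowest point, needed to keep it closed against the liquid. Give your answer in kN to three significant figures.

P ≈ 69.4 kN

γ = 1.112 × 9.81 = 10.90872 kN/m³.
The centroid of a semicircle lies 4r/(3π) = 0.551737 m from the diameter, here below the top edge, so the centroid depth is h_c = 4.88 + 0.551737 = 5.43174 m.
A = πr²/2 = π × 1.3²/2 = 2.65465 m².
Resultant F = γ·h_c·A = 10.90872 × 5.43174 × 2.65465 = 157.297 kN.
I_c = (π/8 − 8/(9π))·r⁴ = 0.109757 × 1.3⁴ = 0.313477 m⁴.
Centre of pressure: y_p = y_c + I_c/(y_c·A) = 5.43174 + 0.313477/(5.43174 × 2.65465) = 5.43174 + 0.02174 = 5.45348 m along the plane.
The resultant acts 0.551737 + 0.02174 = 0.573477 m (along the plate) below the hinge at the top edge, so the moment about the hinge is M = F × 0.573477 = 157.297 × 0.573477 = 90.2062 kN·m.
A normal force at the bottom, 1.3 m from the hinge, must supply this moment: P = 90.2062/1.3 = 69.3894 kN.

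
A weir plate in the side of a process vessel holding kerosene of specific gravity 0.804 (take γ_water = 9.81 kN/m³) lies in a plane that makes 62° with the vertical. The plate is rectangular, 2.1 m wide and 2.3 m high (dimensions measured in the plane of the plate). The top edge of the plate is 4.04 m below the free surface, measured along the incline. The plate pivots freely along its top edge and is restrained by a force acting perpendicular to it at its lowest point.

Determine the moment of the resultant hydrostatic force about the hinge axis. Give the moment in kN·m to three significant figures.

M ≈ 115 kN·m

γ = 0.804 × 9.81 = 7.88724 kN/m³.
The plate makes 62° with the vertical, i.e. θ = 90° − 62° = 28° to the horizontal. Measuring y along the incline from the free-surface line, vertical depth h = y·sinθ with sinθ = 0.469472.
The centroid lies 2.3/2 = 1.15 m below the top edge, so y_c = 4.04 + 1.15 = 5.19 m and h_c = 5.19 × 0.469472 = 2.43656 m.
A = 2.1 × 2.3 = 4.83 m².
Resultant F = γ·h_c·A = 7.88724 × 2.43656 × 4.83 = 92.8217 kN.
I_c = b·h³/12 = 2.1 × 2.3³/12 = 2.12922 m⁴.
Centre of pressure: y_p = y_c + I_c/(y_c·A) = 5.19 + 2.12922/(5.19 × 4.83) = 5.19 + 0.0849388 = 5.27494 m along the plane.
The resultant acts 1.15 + 0.0849388 = 1.23494 m (along the plate) below the hinge at the top edge, so the moment about the hinge is M = F × 1.23494 = 92.8217 × 1.23494 = 114.629 kN·m.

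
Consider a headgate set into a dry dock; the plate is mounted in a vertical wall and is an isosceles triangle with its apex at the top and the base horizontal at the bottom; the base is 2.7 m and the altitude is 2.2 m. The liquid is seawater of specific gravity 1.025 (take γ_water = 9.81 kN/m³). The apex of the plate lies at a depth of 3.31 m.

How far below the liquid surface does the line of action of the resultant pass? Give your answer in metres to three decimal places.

h_p = 4.833 m

γ = 1.025 × 9.81 = 10.05525 kN/m³.
With the apex up, the centroid sits 2h/3 = 2 × 2.2/3 = 1.46667 m below the apex, so the centroid depth is h_c = 3.31 + 1.46667 = 4.77667 m.
A = ½ × 2.7 × 2.2 = 2.97 m².
Resultant F = γ·h_c·A = 10.05525 × 4.77667 × 2.97 = 142.651 kN.
I_c = b·h³/36 = 2.7 × 2.2³/36 = 0.7986 m⁴.
Centre of pressure: y_p = y_c + I_c/(y_c·A) = 4.77667 + 0.7986/(4.77667 × 2.97) = 4.77667 + 0.0562921 = 4.83296 m along the plane.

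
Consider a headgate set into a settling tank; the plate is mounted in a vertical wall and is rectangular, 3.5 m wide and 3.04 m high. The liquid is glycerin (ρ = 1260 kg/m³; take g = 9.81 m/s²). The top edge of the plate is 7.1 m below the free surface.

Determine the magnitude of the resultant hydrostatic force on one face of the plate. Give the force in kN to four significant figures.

γ = ρg = 1260 × 9.81 / 1000 = 12.3606 kN/m³.
The centroid lies 3.04/2 = 1.52 m below the top edge, so the centroid depth is h_c = 7.1 + 1.52 = 8.62 m.
A = 3.5 × 3.04 = 10.64 m².
Resultant F = γ·h_c·A = 12.3606 × 8.62 × 10.64 = 1133.67 kN.

F ≈ 1134 kN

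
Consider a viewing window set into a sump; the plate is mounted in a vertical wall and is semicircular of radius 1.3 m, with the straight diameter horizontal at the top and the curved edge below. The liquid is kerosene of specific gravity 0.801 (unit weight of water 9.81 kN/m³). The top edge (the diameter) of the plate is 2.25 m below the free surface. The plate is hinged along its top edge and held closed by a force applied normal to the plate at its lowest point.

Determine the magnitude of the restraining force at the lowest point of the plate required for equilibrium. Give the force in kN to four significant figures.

γ = 0.801 × 9.81 = 7.85781 kN/m³.
The centroid of a semicircle lies 4r/(3π) = 0.551737 m from the diameter, here below the top edge, so the centroid depth is h_c = 2.25 + 0.551737 = 2.80174 m.
A = πr²/2 = π × 1.3²/2 = 2.65465 m².
Resultant F = γ·h_c·A = 7.85781 × 2.80174 × 2.65465 = 58.4436 kN.
I_c = (π/8 − 8/(9π))·r⁴ = 0.109757 × 1.3⁴ = 0.313477 m⁴.
Centre of pressure: y_p = y_c + I_c/(y_c·A) = 2.80174 + 0.313477/(2.80174 × 2.65465) = 2.80174 + 0.0421474 = 2.84389 m along the plane.
The resultant acts 0.551737 + 0.0421474 = 0.593884 m (along the plate) below the hinge at the top edge, so the moment about the hinge is M = F × 0.593884 = 58.4436 × 0.593884 = 34.7087 kN·m.
A normal force at the bottom, 1.3 m from the hinge, must supply this moment: P = 34.7087/1.3 = 26.699 kN.

P ≈ 26.70 kN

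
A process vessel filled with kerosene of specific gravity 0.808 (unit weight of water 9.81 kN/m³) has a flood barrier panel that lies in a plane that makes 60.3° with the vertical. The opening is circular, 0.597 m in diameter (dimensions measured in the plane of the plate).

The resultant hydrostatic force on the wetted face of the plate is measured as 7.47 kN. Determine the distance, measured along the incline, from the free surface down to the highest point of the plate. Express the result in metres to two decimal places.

y_top ≈ 6.50 m

γ = 0.808 × 9.81 = 7.92648 kN/m³.
A = π(0.2985)² = 0.279923 m².
From F = γ·h_c·A, the centroid depth is h_c = 7.47/(7.92648 × 0.279923) = 3.36668 m.
The plate makes 60.3° with the vertical, i.e. θ = 90° − 60.3° = 29.7° to the horizontal. Measuring y along the incline from the free-surface line, vertical depth h = y·sinθ with sinθ = 0.495459.
Along the incline, y_c = h_c/sinθ = 3.36668/0.495459 = 6.79507 m.
The centroid is at the centre, 0.2985 m below the top of the plate, so the highest point sits at y_top = 6.79507 − 0.2985 = 6.49657 m along the incline.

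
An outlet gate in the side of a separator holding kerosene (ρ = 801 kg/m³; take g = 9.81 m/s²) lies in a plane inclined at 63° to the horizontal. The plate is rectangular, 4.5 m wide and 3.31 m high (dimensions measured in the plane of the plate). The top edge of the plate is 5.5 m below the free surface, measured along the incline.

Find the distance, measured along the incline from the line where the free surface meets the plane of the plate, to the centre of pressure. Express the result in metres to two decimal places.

y_p = 7.28 m

γ = ρg = 801 × 9.81 / 1000 = 7.85781 kN/m³.
Let θ = 63° be the plate's angle to the horizontal; measure y along the incline from where the plane meets the free surface. Vertical depth h = y·sinθ with sinθ = 0.891007.
The centroid lies 3.31/2 = 1.655 m below the top edge, so y_c = 5.5 + 1.655 = 7.155 m and h_c = 7.155 × 0.891007 = 6.37516 m.
A = 4.5 × 3.31 = 14.895 m².
Resultant F = γ·h_c·A = 7.85781 × 6.37516 × 14.895 = 746.162 kN.
I_c = b·h³/12 = 4.5 × 3.31³/12 = 13.5993 m⁴.
Centre of pressure: y_p = y_c + I_c/(y_c·A) = 7.155 + 13.5993/(7.155 × 14.895) = 7.155 + 0.127605 = 7.28261 m along the plane.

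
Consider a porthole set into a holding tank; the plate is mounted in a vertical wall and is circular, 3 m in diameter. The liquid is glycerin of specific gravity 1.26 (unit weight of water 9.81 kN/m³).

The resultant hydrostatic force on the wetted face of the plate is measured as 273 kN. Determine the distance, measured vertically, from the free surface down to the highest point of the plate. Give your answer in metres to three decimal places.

d_top ≈ 1.625 m

γ = 1.26 × 9.81 = 12.3606 kN/m³.
A = π(1.5)² = 7.06858 m².
From F = γ·h_c·A, the centroid depth is h_c = 273/(12.3606 × 7.06858) = 3.12457 m.
The centroid is at the centre, 1.5 m below the top of the plate, so the highest point sits at h_top = 3.12457 − 1.5 = 1.62457 m below the surface.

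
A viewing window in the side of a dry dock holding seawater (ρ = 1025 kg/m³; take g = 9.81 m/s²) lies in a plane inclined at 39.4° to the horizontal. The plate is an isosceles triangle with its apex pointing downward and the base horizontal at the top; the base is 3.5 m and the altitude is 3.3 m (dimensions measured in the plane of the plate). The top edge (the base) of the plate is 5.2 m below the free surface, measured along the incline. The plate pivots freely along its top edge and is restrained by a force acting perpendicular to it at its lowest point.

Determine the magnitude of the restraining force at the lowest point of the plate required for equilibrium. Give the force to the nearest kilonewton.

γ = ρg = 1025 × 9.81 / 1000 = 10.05525 kN/m³.
Let θ = 39.4° be the plate's angle to the horizontal; measure y along the incline from where the plane meets the free surface. Vertical depth h = y·sinθ with sinθ = 0.634731.
With the apex down, the centroid sits h/3 = 3.3/3 = 1.1 m below the base (the top edge), so y_c = 5.2 + 1.1 = 6.3 m and h_c = 6.3 × 0.634731 = 3.99881 m.
A = ½ × 3.5 × 3.3 = 5.775 m².
Resultant F = γ·h_c·A = 10.05525 × 3.99881 × 5.775 = 232.207 kN.
I_c = b·h³/36 = 3.5 × 3.3³/36 = 3.49387 m⁴.
Centre of pressure: y_p = y_c + I_c/(y_c·A) = 6.3 + 3.49387/(6.3 × 5.775) = 6.3 + 0.0960316 = 6.39603 m along the plane.
The resultant acts 1.1 + 0.0960316 = 1.19603 m (along the plate) below the hinge at the top edge, so the moment about the hinge is M = F × 1.19603 = 232.207 × 1.19603 = 277.727 kN·m.
A normal force at the bottom, 3.3 m from the hinge, must supply this moment: P = 277.727/3.3 = 84.1597 kN.

P ≈ 84 kN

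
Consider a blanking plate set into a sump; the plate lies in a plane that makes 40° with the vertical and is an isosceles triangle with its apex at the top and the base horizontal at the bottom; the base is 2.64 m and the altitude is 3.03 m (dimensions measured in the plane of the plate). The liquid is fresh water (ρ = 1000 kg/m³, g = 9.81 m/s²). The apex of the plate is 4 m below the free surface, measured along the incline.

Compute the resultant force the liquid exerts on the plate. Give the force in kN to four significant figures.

γ = ρg = 1000 × 9.81 = 9810 N/m³ = 9.81 kN/m³.
The plate makes 40° with the vertical, i.e. θ = 90° − 40° = 50° to the horizontal. Measuring y along the incline from the free-surface line, vertical depth h = y·sinθ with sinθ = 0.766044.
With the apex up, the centroid sits 2h/3 = 2 × 3.03/3 = 2.02 m below the apex, so y_c = 4 + 2.02 = 6.02 m and h_c = 6.02 × 0.766044 = 4.61158 m.
A = ½ × 2.64 × 3.03 = 3.9996 m².
Resultant F = γ·h_c·A = 9.81 × 4.61158 × 3.9996 = 180.94 kN.

F ≈ 180.9 kN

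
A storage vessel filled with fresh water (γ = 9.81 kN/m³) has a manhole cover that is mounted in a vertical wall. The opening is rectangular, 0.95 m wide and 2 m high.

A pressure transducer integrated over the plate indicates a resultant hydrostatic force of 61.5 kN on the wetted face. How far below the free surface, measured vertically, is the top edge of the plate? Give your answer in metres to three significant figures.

γ = 9.81 kN/m³.
A = 0.95 × 2 = 1.9 m².
From F = γ·h_c·A, the centroid depth is h_c = 61.5/(9.81 × 1.9) = 3.29953 m.
The centroid lies 2/2 = 1 m below the top edge, so the top edge sits at h_top = 3.29953 − 1 = 2.29953 m below the surface.

d_top ≈ 2.30 m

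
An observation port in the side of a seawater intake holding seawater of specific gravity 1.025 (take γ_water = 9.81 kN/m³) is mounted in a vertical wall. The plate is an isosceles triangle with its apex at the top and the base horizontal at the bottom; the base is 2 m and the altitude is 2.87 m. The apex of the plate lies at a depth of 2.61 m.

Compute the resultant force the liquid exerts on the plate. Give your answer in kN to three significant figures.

F ≈ 131 kN

γ = 1.025 × 9.81 = 10.05525 kN/m³.
With the apex up, the centroid sits 2h/3 = 2 × 2.87/3 = 1.91333 m below the apex, so the centroid depth is h_c = 2.61 + 1.91333 = 4.52333 m.
A = ½ × 2 × 2.87 = 2.87 m².
Resultant F = γ·h_c·A = 10.05525 × 4.52333 × 2.87 = 130.537 kN.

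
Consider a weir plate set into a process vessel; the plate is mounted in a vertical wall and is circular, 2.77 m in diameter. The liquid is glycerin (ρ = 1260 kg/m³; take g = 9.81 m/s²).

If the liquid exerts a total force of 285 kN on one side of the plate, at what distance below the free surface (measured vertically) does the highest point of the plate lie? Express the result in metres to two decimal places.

γ = ρg = 1260 × 9.81 / 1000 = 12.3606 kN/m³.
A = π(1.385)² = 6.02628 m².
From F = γ·h_c·A, the centroid depth is h_c = 285/(12.3606 × 6.02628) = 3.8261 m.
The centroid is at the centre, 1.385 m below the top of the plate, so the highest point sits at h_top = 3.8261 − 1.385 = 2.4411 m below the surface.

d_top ≈ 2.44 m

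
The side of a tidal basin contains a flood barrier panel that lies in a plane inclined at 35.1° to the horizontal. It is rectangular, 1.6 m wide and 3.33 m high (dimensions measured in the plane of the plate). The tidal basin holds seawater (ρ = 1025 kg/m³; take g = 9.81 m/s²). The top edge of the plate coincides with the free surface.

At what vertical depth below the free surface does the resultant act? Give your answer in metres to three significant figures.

h_p = 1.28 m

γ = ρg = 1025 × 9.81 / 1000 = 10.05525 kN/m³.
Let θ = 35.1° be the plate's angle to the horizontal; measure y along the incline from where the plane meets the free surface. Vertical depth h = y·sinθ with sinθ = 0.575005.
The centroid lies 3.33/2 = 1.665 m below the top edge, so y_c = 1.665 m and h_c = 1.665 × 0.575005 = 0.957383 m.
A = 1.6 × 3.33 = 5.328 m².
Resultant F = γ·h_c·A = 10.05525 × 0.957383 × 5.328 = 51.2912 kN.
I_c = b·h³/12 = 1.6 × 3.33³/12 = 4.92347 m⁴.
Centre of pressure: y_p = y_c + I_c/(y_c·A) = 1.665 + 4.92347/(1.665 × 5.328) = 1.665 + 0.555 = 2.22 m along the plane.
Vertically, h_p = y_p·sinθ = 2.22 × 0.575005 = 1.27651 m.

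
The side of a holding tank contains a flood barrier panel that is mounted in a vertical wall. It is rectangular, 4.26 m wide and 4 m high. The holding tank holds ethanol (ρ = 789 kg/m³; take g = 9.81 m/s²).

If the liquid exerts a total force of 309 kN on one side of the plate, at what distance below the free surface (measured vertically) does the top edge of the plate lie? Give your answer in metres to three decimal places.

d_top ≈ 0.343 m

γ = ρg = 789 × 9.81 / 1000 = 7.74009 kN/m³.
A = 4.26 × 4 = 17.04 m².
From F = γ·h_c·A, the centroid depth is h_c = 309/(7.74009 × 17.04) = 2.34284 m.
The centroid lies 4/2 = 2 m below the top edge, so the top edge sits at h_top = 2.34284 − 2 = 0.34284 m below the surface.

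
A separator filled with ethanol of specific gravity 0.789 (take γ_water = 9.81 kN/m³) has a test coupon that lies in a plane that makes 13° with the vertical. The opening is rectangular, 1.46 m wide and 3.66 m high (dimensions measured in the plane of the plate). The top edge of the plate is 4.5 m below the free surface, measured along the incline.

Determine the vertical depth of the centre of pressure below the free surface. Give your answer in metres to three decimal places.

γ = 0.789 × 9.81 = 7.74009 kN/m³.
The plate makes 13° with the vertical, i.e. θ = 90° − 13° = 77° to the horizontal. Measuring y along the incline from the free-surface line, vertical depth h = y·sinθ with sinθ = 0.974370.
The centroid lies 3.66/2 = 1.83 m below the top edge, so y_c = 4.5 + 1.83 = 6.33 m and h_c = 6.33 × 0.974370 = 6.16776 m.
A = 1.46 × 3.66 = 5.3436 m².
Resultant F = γ·h_c·A = 7.74009 × 6.16776 × 5.3436 = 255.098 kN.
I_c = b·h³/12 = 1.46 × 3.66³/12 = 5.96506 m⁴.
Centre of pressure: y_p = y_c + I_c/(y_c·A) = 6.33 + 5.96506/(6.33 × 5.3436) = 6.33 + 0.176351 = 6.50635 m along the plane.
Vertically, h_p = y_p·sinθ = 6.50635 × 0.974370 = 6.33959 m.

h_p = 6.340 m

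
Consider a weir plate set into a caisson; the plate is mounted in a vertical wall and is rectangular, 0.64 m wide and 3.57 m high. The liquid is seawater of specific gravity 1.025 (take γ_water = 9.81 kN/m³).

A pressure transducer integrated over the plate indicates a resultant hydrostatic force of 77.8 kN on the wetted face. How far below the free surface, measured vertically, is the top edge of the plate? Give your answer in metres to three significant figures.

γ = 1.025 × 9.81 = 10.05525 kN/m³.
A = 0.64 × 3.57 = 2.2848 m².
From F = γ·h_c·A, the centroid depth is h_c = 77.8/(10.05525 × 2.2848) = 3.3864 m.
The centroid lies 3.57/2 = 1.785 m below the top edge, so the top edge sits at h_top = 3.3864 − 1.785 = 1.6014 m below the surface.

d_top ≈ 1.60 m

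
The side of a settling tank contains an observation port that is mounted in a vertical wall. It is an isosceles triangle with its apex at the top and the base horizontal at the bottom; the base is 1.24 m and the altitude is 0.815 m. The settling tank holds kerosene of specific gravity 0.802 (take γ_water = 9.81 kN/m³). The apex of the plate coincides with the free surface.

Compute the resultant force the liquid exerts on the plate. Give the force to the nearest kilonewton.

F ≈ 2 kN

γ = 0.802 × 9.81 = 7.86762 kN/m³.
With the apex up, the centroid sits 2h/3 = 2 × 0.815/3 = 0.543333 m below the apex, so the centroid depth is h_c = 0.543333 m.
A = ½ × 1.24 × 0.815 = 0.5053 m².
Resultant F = γ·h_c·A = 7.86762 × 0.543333 × 0.5053 = 2.16002 kN.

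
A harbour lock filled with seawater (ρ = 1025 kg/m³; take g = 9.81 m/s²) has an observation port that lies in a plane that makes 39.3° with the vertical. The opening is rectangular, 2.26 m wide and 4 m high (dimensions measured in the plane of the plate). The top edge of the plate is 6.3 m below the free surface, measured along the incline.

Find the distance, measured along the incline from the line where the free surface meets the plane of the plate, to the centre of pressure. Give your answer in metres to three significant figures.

γ = ρg = 1025 × 9.81 / 1000 = 10.05525 kN/m³.
The plate makes 39.3° with the vertical, i.e. θ = 90° − 39.3° = 50.7° to the horizontal. Measuring y along the incline from the free-surface line, vertical depth h = y·sinθ with sinθ = 0.773840.
The centroid lies 4/2 = 2 m below the top edge, so y_c = 6.3 + 2 = 8.3 m and h_c = 8.3 × 0.773840 = 6.42287 m.
A = 2.26 × 4 = 9.04 m².
Resultant F = γ·h_c·A = 10.05525 × 6.42287 × 9.04 = 583.835 kN.
I_c = b·h³/12 = 2.26 × 4³/12 = 12.0533 m⁴.
Centre of pressure: y_p = y_c + I_c/(y_c·A) = 8.3 + 12.0533/(8.3 × 9.04) = 8.3 + 0.160642 = 8.46064 m along the plane.

y_p = 8.46 m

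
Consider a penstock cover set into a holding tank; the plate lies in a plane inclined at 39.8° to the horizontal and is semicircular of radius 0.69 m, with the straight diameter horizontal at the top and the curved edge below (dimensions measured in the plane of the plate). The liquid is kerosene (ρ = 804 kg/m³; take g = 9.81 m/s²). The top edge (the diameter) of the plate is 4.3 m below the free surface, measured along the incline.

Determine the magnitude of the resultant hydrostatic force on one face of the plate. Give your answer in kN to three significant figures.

F ≈ 17.3 kN

γ = ρg = 804 × 9.81 / 1000 = 7.88724 kN/m³.
Let θ = 39.8° be the plate's angle to the horizontal; measure y along the incline from where the plane meets the free surface. Vertical depth h = y·sinθ with sinθ = 0.640110.
The centroid of a semicircle lies 4r/(3π) = 0.292845 m from the diameter, here below the top edge, so y_c = 4.3 + 0.292845 = 4.59284 m and h_c = 4.59284 × 0.640110 = 2.93992 m.
A = πr²/2 = π × 0.69²/2 = 0.747856 m².
Resultant F = γ·h_c·A = 7.88724 × 2.93992 × 0.747856 = 17.3412 kN.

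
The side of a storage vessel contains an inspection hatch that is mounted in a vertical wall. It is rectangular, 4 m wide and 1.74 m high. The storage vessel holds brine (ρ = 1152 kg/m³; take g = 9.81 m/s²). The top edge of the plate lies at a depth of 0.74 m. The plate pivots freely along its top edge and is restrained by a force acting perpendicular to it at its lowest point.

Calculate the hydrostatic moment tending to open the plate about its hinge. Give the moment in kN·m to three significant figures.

M ≈ 130 kN·m

γ = ρg = 1152 × 9.81 / 1000 = 11.30112 kN/m³.
The centroid lies 1.74/2 = 0.87 m below the top edge, so the centroid depth is h_c = 0.74 + 0.87 = 1.61 m.
A = 4 × 1.74 = 6.96 m².
Resultant F = γ·h_c·A = 11.30112 × 1.61 × 6.96 = 126.636 kN.
I_c = b·h³/12 = 4 × 1.74³/12 = 1.75601 m⁴.
Centre of pressure: y_p = y_c + I_c/(y_c·A) = 1.61 + 1.75601/(1.61 × 6.96) = 1.61 + 0.156708 = 1.76671 m along the plane.
The resultant acts 0.87 + 0.156708 = 1.02671 m (along the plate) below the hinge at the top edge, so the moment about the hinge is M = F × 1.02671 = 126.636 × 1.02671 = 130.018 kN·m.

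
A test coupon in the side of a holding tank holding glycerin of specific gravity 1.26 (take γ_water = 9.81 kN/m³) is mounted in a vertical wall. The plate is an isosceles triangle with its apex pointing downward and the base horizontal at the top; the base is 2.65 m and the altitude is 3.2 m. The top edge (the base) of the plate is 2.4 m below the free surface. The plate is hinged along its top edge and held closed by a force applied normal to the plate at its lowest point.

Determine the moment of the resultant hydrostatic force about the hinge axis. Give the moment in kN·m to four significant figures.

M ≈ 223.6 kN·m

γ = 1.26 × 9.81 = 12.3606 kN/m³.
With the apex down, the centroid sits h/3 = 3.2/3 = 1.06667 m below the base (the top edge), so the centroid depth is h_c = 2.4 + 1.06667 = 3.46667 m.
A = ½ × 2.65 × 3.2 = 4.24 m².
Resultant F = γ·h_c·A = 12.3606 × 3.46667 × 4.24 = 181.685 kN.
I_c = b·h³/36 = 2.65 × 3.2³/36 = 2.41209 m⁴.
Centre of pressure: y_p = y_c + I_c/(y_c·A) = 3.46667 + 2.41209/(3.46667 × 4.24) = 3.46667 + 0.164102 = 3.63077 m along the plane.
The resultant acts 1.06667 + 0.164102 = 1.23077 m (along the plate) below the hinge at the top edge, so the moment about the hinge is M = F × 1.23077 = 181.685 × 1.23077 = 223.612 kN·m.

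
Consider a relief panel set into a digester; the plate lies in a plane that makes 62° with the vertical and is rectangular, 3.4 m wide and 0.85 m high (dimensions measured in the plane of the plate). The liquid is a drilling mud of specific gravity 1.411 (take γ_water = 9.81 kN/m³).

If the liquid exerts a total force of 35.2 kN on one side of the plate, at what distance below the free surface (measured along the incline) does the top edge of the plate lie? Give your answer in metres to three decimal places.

γ = 1.411 × 9.81 = 13.84191 kN/m³.
A = 3.4 × 0.85 = 2.89 m².
From F = γ·h_c·A, the centroid depth is h_c = 35.2/(13.84191 × 2.89) = 0.879931 m.
The plate makes 62° with the vertical, i.e. θ = 90° − 62° = 28° to the horizontal. Measuring y along the incline from the free-surface line, vertical depth h = y·sinθ with sinθ = 0.469472.
Along the incline, y_c = h_c/sinθ = 0.879931/0.469472 = 1.8743 m.
The centroid lies 0.85/2 = 0.425 m below the top edge, so the top edge sits at y_top = 1.8743 − 0.425 = 1.4493 m along the incline.

y_top ≈ 1.449 m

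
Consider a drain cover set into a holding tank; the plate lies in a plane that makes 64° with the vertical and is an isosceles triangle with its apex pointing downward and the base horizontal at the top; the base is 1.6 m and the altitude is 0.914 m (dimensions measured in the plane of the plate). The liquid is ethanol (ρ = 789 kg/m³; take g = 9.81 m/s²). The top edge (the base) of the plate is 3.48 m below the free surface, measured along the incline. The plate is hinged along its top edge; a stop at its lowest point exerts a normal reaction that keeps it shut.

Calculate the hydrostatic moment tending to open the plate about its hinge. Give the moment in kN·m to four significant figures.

γ = ρg = 789 × 9.81 / 1000 = 7.74009 kN/m³.
The plate makes 64° with the vertical, i.e. θ = 90° − 64° = 26° to the horizontal. Measuring y along the incline from the free-surface line, vertical depth h = y·sinθ with sinθ = 0.438371.
With the apex down, the centroid sits h/3 = 0.914/3 = 0.304667 m below the base (the top edge), so y_c = 3.48 + 0.304667 = 3.78467 m and h_c = 3.78467 × 0.438371 = 1.65909 m.
A = ½ × 1.6 × 0.914 = 0.7312 m².
Resultant F = γ·h_c·A = 7.74009 × 1.65909 × 0.7312 = 9.38971 kN.
I_c = b·h³/36 = 1.6 × 0.914³/36 = 0.0339356 m⁴.
Centre of pressure: y_p = y_c + I_c/(y_c·A) = 3.78467 + 0.0339356/(3.78467 × 0.7312) = 3.78467 + 0.0122628 = 3.79693 m along the plane.
The resultant acts 0.304667 + 0.0122628 = 0.31693 m (along the plate) below the hinge at the top edge, so the moment about the hinge is M = F × 0.31693 = 9.38971 × 0.31693 = 2.97588 kN·m.

M ≈ 2.976 kN·m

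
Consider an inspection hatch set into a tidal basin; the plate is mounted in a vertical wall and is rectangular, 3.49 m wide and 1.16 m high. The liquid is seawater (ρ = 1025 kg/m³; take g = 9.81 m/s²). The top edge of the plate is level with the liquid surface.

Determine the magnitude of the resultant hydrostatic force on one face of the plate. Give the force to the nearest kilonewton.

γ = ρg = 1025 × 9.81 / 1000 = 10.05525 kN/m³.
The centroid lies 1.16/2 = 0.58 m below the top edge, so the centroid depth is h_c = 0.58 m.
A = 3.49 × 1.16 = 4.0484 m².
Resultant F = γ·h_c·A = 10.05525 × 0.58 × 4.0484 = 23.6105 kN.

F ≈ 24 kN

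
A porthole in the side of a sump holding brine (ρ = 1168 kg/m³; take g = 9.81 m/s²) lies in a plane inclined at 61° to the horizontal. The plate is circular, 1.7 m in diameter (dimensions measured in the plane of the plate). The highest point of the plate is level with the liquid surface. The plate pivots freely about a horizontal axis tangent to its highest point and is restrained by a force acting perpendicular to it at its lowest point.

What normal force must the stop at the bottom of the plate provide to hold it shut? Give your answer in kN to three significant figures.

γ = ρg = 1168 × 9.81 / 1000 = 11.45808 kN/m³.
Let θ = 61° be the plate's angle to the horizontal; measure y along the incline from where the plane meets the free surface. Vertical depth h = y·sinθ with sinθ = 0.874620.
The centroid is at the centre, 0.85 m below the top of the plate, so y_c = 0.85 m and h_c = 0.85 × 0.874620 = 0.743427 m.
A = π(0.85)² = 2.2698 m².
Resultant F = γ·h_c·A = 11.45808 × 0.743427 × 2.2698 = 19.3347 kN.
I_c = πr⁴/4 = π × 0.85⁴/4 = 0.409983 m⁴.
Centre of pressure: y_p = y_c + I_c/(y_c·A) = 0.85 + 0.409983/(0.85 × 2.2698) = 0.85 + 0.2125 = 1.0625 m along the plane.
The resultant acts 0.85 + 0.2125 = 1.0625 m (along the plate) below the hinge at the top edge, so the moment about the hinge is M = F × 1.0625 = 19.3347 × 1.0625 = 20.5431 kN·m.
A normal force at the bottom, 1.7 m from the hinge, must supply this moment: P = 20.5431/1.7 = 12.0842 kN.

P ≈ 12.1 kN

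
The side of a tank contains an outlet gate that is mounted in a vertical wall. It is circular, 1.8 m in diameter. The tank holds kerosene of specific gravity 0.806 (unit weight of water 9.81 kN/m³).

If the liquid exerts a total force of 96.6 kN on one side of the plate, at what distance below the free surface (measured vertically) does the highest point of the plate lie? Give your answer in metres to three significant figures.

d_top ≈ 3.90 m

γ = 0.806 × 9.81 = 7.90686 kN/m³.
A = π(0.9)² = 2.54469 m².
From F = γ·h_c·A, the centroid depth is h_c = 96.6/(7.90686 × 2.54469) = 4.80107 m.
The centroid is at the centre, 0.9 m below the top of the plate, so the highest point sits at h_top = 4.80107 − 0.9 = 3.90107 m below the surface.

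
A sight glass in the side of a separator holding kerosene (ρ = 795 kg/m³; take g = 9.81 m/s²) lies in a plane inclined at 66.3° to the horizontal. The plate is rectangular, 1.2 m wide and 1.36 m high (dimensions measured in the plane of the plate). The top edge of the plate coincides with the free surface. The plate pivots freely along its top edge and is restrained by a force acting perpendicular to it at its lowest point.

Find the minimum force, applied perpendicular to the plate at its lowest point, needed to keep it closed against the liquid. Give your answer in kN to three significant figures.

P ≈ 5.28 kN

γ = ρg = 795 × 9.81 / 1000 = 7.79895 kN/m³.
Let θ = 66.3° be the plate's angle to the horizontal; measure y along the incline from where the plane meets the free surface. Vertical depth h = y·sinθ with sinθ = 0.915663.
The centroid lies 1.36/2 = 0.68 m below the top edge, so y_c = 0.68 m and h_c = 0.68 × 0.915663 = 0.622651 m.
A = 1.2 × 1.36 = 1.632 m².
Resultant F = γ·h_c·A = 7.79895 × 0.622651 × 1.632 = 7.92503 kN.
I_c = b·h³/12 = 1.2 × 1.36³/12 = 0.251546 m⁴.
Centre of pressure: y_p = y_c + I_c/(y_c·A) = 0.68 + 0.251546/(0.68 × 1.632) = 0.68 + 0.226667 = 0.906667 m along the plane.
The resultant acts 0.68 + 0.226667 = 0.906667 m (along the plate) below the hinge at the top edge, so the moment about the hinge is M = F × 0.906667 = 7.92503 × 0.906667 = 7.18536 kN·m.
A normal force at the bottom, 1.36 m from the hinge, must supply this moment: P = 7.18536/1.36 = 5.28335 kN.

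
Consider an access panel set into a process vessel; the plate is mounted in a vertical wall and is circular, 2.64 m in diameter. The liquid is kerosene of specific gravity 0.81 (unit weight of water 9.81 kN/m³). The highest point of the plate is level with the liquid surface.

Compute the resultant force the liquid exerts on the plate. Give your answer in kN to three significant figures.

F ≈ 57.4 kN

γ = 0.81 × 9.81 = 7.9461 kN/m³.
The centroid is at the centre, 1.32 m below the top of the plate, so the centroid depth is h_c = 1.32 m.
A = π(1.32)² = 5.47391 m².
Resultant F = γ·h_c·A = 7.9461 × 1.32 × 5.47391 = 57.415 kN.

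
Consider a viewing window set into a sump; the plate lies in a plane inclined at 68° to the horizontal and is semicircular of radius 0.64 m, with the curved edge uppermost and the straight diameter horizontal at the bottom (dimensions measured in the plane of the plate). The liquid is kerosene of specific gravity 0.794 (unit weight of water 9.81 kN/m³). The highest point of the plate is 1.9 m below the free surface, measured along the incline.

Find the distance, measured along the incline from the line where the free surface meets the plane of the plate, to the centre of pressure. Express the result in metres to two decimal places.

γ = 0.794 × 9.81 = 7.78914 kN/m³.
Let θ = 68° be the plate's angle to the horizontal; measure y along the incline from where the plane meets the free surface. Vertical depth h = y·sinθ with sinθ = 0.927184.
The centroid lies 4r/(3π) = 0.271624 m above the diameter, so r − 4r/(3π) = 0.64 − 0.271624 = 0.368376 m below the topmost point, so y_c = 1.9 + 0.368376 = 2.26838 m and h_c = 2.26838 × 0.927184 = 2.10321 m.
A = πr²/2 = π × 0.64²/2 = 0.643398 m².
Resultant F = γ·h_c·A = 7.78914 × 2.10321 × 0.643398 = 10.5403 kN.
I_c = (π/8 − 8/(9π))·r⁴ = 0.109757 × 0.64⁴ = 0.0184142 m⁴.
Centre of pressure: y_p = y_c + I_c/(y_c·A) = 2.26838 + 0.0184142/(2.26838 × 0.643398) = 2.26838 + 0.012617 = 2.281 m along the plane.

y_p = 2.28 m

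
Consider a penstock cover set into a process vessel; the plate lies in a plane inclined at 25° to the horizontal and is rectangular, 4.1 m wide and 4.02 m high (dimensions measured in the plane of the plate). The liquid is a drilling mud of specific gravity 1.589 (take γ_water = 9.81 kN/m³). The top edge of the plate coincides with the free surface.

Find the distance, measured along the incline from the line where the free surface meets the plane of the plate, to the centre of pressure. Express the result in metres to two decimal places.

y_p = 2.68 m

γ = 1.589 × 9.81 = 15.58809 kN/m³.
Let θ = 25° be the plate's angle to the horizontal; measure y along the incline from where the plane meets the free surface. Vertical depth h = y·sinθ with sinθ = 0.422618.
The centroid lies 4.02/2 = 2.01 m below the top edge, so y_c = 2.01 m and h_c = 2.01 × 0.422618 = 0.849462 m.
A = 4.1 × 4.02 = 16.482 m².
Resultant F = γ·h_c·A = 15.58809 × 0.849462 × 16.482 = 218.246 kN.
I_c = b·h³/12 = 4.1 × 4.02³/12 = 22.1963 m⁴.
Centre of pressure: y_p = y_c + I_c/(y_c·A) = 2.01 + 22.1963/(2.01 × 16.482) = 2.01 + 0.67 = 2.68 m along the plane.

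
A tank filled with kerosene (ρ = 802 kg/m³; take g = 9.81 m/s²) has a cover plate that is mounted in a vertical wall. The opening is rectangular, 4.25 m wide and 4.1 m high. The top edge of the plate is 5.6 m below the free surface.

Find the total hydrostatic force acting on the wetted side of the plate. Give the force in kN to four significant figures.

γ = ρg = 802 × 9.81 / 1000 = 7.86762 kN/m³.
The centroid lies 4.1/2 = 2.05 m below the top edge, so the centroid depth is h_c = 5.6 + 2.05 = 7.65 m.
A = 4.25 × 4.1 = 17.425 m².
Resultant F = γ·h_c·A = 7.86762 × 7.65 × 17.425 = 1048.76 kN.

F ≈ 1049 kN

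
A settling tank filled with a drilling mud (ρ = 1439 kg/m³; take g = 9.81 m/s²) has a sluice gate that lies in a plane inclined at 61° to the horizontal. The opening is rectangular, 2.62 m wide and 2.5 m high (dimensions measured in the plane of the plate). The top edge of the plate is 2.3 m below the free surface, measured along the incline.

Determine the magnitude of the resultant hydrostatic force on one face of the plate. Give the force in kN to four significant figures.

F ≈ 287.1 kN

γ = ρg = 1439 × 9.81 / 1000 = 14.11659 kN/m³.
Let θ = 61° be the plate's angle to the horizontal; measure y along the incline from where the plane meets the free surface. Vertical depth h = y·sinθ with sinθ = 0.874620.
The centroid lies 2.5/2 = 1.25 m below the top edge, so y_c = 2.3 + 1.25 = 3.55 m and h_c = 3.55 × 0.874620 = 3.1049 m.
A = 2.62 × 2.5 = 6.55 m².
Resultant F = γ·h_c·A = 14.11659 × 3.1049 × 6.55 = 287.09 kN.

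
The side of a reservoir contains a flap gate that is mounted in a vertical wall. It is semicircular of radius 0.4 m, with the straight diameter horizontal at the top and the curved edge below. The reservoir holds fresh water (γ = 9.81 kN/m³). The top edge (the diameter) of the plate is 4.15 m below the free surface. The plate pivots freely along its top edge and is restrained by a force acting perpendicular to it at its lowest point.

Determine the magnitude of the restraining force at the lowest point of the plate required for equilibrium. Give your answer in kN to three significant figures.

P ≈ 4.59 kN

γ = 9.81 kN/m³.
The centroid of a semicircle lies 4r/(3π) = 0.169765 m from the diameter, here below the top edge, so the centroid depth is h_c = 4.15 + 0.169765 = 4.31977 m.
A = πr²/2 = π × 0.4²/2 = 0.251327 m².
Resultant F = γ·h_c·A = 9.81 × 4.31977 × 0.251327 = 10.6505 kN.
I_c = (π/8 − 8/(9π))·r⁴ = 0.109757 × 0.4⁴ = 0.00280978 m⁴.
Centre of pressure: y_p = y_c + I_c/(y_c·A) = 4.31977 + 0.00280978/(4.31977 × 0.251327) = 4.31977 + 0.00258805 = 4.32236 m along the plane.
The resultant acts 0.169765 + 0.00258805 = 0.172353 m (along the plate) below the hinge at the top edge, so the moment about the hinge is M = F × 0.172353 = 10.6505 × 0.172353 = 1.83565 kN·m.
A normal force at the bottom, 0.4 m from the hinge, must supply this moment: P = 1.83565/0.4 = 4.58913 kN.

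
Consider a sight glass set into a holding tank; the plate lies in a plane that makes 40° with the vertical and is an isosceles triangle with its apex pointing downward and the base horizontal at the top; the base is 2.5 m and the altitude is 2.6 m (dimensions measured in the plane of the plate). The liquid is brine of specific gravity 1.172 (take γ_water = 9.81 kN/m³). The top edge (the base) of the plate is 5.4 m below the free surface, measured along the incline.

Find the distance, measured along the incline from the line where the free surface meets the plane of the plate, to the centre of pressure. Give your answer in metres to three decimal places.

y_p = 6.327 m

γ = 1.172 × 9.81 = 11.49732 kN/m³.
The plate makes 40° with the vertical, i.e. θ = 90° − 40° = 50° to the horizontal. Measuring y along the incline from the free-surface line, vertical depth h = y·sinθ with sinθ = 0.766044.
With the apex down, the centroid sits h/3 = 2.6/3 = 0.866667 m below the base (the top edge), so y_c = 5.4 + 0.866667 = 6.26667 m and h_c = 6.26667 × 0.766044 = 4.80054 m.
A = ½ × 2.5 × 2.6 = 3.25 m².
Resultant F = γ·h_c·A = 11.49732 × 4.80054 × 3.25 = 179.378 kN.
I_c = b·h³/36 = 2.5 × 2.6³/36 = 1.22056 m⁴.
Centre of pressure: y_p = y_c + I_c/(y_c·A) = 6.26667 + 1.22056/(6.26667 × 3.25) = 6.26667 + 0.0599293 = 6.3266 m along the plane.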